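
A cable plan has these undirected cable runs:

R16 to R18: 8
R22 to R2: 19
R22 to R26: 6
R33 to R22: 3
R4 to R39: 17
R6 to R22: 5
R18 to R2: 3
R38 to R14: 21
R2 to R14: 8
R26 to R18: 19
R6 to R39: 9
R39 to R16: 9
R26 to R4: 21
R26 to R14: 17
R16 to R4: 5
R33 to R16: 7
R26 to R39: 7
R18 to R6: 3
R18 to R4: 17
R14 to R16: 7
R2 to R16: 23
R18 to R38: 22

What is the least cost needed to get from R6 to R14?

Candidate routes:
R6–R18–R2–R14: 3+3+8 = 14
R6–R18–R16–R14: 3+8+7 = 18
R6–R39–R16–R14: 9+9+7 = 25
R6–R22–R33–R16–R14: 5+3+7+7 = 22
The minimum is 14 via R6–R18–R2–R14.

14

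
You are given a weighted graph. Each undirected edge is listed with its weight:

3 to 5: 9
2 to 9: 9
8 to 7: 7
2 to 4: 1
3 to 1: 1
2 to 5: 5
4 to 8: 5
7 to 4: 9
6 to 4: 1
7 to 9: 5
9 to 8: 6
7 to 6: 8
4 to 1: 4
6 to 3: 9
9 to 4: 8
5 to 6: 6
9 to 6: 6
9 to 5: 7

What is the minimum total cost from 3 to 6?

Settle nodes by increasing distance from 3:
3: 0
1: 1  (via 3)
4: 5  (via 1)
2: 6  (via 4)
6: 6  (via 4)
Shortest route: 3–1–4–6 = 6.

6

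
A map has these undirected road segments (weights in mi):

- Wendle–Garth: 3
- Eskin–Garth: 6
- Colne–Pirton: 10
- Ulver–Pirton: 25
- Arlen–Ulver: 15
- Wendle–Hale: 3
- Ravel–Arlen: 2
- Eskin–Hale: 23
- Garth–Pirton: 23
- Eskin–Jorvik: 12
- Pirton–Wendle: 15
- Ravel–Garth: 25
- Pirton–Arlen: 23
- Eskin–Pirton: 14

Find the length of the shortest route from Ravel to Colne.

35 mi

Enumerating some paths:
Ravel → Arlen → Ulver → Pirton → Colne: 2+15+25+10 = 52
Ravel → Garth → Eskin → Pirton → Colne: 25+6+14+10 = 55
Ravel → Arlen → Pirton → Colne: 2+23+10 = 35
Ravel → Garth → Wendle → Pirton → Colne: 25+3+15+10 = 53
The minimum is 35 mi via Ravel → Arlen → Pirton → Colne.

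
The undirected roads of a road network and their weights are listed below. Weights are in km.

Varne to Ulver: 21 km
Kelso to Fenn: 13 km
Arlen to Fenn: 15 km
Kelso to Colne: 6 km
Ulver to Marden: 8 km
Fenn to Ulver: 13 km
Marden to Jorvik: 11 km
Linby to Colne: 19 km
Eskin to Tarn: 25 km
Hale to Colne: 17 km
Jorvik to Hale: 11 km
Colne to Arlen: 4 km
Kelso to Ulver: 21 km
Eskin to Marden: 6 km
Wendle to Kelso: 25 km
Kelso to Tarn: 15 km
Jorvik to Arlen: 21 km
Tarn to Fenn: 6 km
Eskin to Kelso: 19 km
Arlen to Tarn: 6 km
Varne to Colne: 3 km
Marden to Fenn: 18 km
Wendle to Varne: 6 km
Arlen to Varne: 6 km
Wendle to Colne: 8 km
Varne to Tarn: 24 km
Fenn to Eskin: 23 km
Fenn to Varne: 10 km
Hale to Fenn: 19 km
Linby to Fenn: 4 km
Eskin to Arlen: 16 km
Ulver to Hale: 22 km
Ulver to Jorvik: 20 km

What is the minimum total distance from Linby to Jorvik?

33 km

Shortest distances from Linby:
Linby: 0
Fenn: 4  (via Linby)
Tarn: 10  (via Fenn)
Varne: 14  (via Fenn)
Arlen: 16  (via Tarn)
Kelso: 17  (via Fenn)
Ulver: 17  (via Fenn)
Colne: 17  (via Varne)
Wendle: 20  (via Varne)
Marden: 22  (via Fenn)
Hale: 23  (via Fenn)
Eskin: 27  (via Fenn)
Jorvik: 33  (via Marden)
Shortest route: Linby → Fenn → Marden → Jorvik = 33 km.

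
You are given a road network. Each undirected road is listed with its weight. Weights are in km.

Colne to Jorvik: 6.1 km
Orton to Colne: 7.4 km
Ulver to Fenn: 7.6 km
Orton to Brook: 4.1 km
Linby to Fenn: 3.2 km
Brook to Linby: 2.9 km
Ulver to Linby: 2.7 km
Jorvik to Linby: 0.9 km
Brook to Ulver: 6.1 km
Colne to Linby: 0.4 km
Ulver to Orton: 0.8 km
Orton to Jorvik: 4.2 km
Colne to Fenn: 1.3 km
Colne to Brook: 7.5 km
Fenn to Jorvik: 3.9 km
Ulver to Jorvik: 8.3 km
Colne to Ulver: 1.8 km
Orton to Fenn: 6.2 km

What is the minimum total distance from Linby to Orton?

Settle nodes by increasing distance from Linby:
Linby: 0
Colne: 0.4  (via Linby)
Jorvik: 0.9  (via Linby)
Fenn: 1.7  (via Colne)
Ulver: 2.2  (via Colne)
Brook: 2.9  (via Linby)
Orton: 3  (via Ulver)
Shortest route: Linby → Colne → Ulver → Orton = 3 km.

3 km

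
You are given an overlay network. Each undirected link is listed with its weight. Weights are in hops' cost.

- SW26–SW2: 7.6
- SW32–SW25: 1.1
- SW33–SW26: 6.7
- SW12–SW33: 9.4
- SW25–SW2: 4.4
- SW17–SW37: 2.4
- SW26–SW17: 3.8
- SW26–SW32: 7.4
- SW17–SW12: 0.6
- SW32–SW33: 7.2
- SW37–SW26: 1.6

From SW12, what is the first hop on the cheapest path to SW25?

Compare a few routes:
SW12–SW17–SW37–SW26–SW32–SW25: 0.6+2.4+1.6+7.4+1.1 = 13.1
SW12–SW17–SW26–SW32–SW25: 0.6+3.8+7.4+1.1 = 12.9
The minimum is 12.9 hops' cost via SW12–SW17–SW26–SW32–SW25.
So from SW12 the first move is to SW17.

SW17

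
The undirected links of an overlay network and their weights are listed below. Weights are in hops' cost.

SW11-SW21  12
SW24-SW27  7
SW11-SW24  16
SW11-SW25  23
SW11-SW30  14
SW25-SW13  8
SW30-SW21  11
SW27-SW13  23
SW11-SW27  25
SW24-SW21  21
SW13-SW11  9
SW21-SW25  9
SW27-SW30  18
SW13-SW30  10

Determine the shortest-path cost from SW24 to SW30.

25 hops' cost

Running Dijkstra from SW24:
SW24: 0
SW27: 7  (via SW24)
SW11: 16  (via SW24)
SW21: 21  (via SW24)
SW13: 25  (via SW11)
SW30: 25  (via SW27)
Shortest route: SW24–SW27–SW30 = 25 hops' cost.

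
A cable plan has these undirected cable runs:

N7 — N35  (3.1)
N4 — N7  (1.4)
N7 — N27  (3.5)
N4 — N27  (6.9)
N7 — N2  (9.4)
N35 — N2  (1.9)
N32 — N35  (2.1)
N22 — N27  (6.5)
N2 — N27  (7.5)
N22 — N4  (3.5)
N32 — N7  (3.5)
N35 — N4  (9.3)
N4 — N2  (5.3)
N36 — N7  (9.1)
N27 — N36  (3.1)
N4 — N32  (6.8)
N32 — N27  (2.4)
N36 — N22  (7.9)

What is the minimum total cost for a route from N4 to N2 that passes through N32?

8.9

Best N4 to N32: N4 → N7 → N32 costing 4.9
Best N32 to N2: N32 → N35 → N2 costing 4
Total via N32: 4.9 + 4 = 8.9.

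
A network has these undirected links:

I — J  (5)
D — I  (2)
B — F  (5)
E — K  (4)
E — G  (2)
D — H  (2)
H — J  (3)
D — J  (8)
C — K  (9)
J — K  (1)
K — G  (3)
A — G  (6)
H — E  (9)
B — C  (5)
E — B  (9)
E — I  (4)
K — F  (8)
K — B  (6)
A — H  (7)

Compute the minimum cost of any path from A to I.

11

Shortest distances from A:
A: 0
G: 6  (via A)
H: 7  (via A)
E: 8  (via G)
D: 9  (via H)
K: 9  (via G)
J: 10  (via H)
I: 11  (via D)
Shortest route: A → H → D → I = 11.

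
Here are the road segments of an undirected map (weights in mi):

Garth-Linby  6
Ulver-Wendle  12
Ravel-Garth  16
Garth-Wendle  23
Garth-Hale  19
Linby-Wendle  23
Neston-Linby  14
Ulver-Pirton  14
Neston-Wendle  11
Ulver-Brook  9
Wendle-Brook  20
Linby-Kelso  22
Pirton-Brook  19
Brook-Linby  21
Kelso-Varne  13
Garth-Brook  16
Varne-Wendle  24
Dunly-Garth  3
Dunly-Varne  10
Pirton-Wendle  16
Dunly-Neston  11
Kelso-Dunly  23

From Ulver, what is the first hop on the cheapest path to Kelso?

Compare a few routes:
Ulver–Brook–Garth–Dunly–Kelso: 9+16+3+23 = 51
Ulver–Brook–Garth–Dunly–Varne–Kelso: 9+16+3+10+13 = 51
Ulver–Wendle–Varne–Kelso: 12+24+13 = 49
The minimum is 49 mi via Ulver–Wendle–Varne–Kelso.
So from Ulver the first move is to Wendle.

Wendle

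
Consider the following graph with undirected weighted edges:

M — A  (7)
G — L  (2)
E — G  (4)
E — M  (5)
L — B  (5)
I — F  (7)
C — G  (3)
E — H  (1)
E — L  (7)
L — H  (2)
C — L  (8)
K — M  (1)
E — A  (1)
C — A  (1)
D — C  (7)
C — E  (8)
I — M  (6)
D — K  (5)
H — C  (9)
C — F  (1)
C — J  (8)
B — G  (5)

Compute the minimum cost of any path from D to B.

15

Candidate routes:
D - C - G - B: 7+3+5 = 15
D - C - G - L - B: 7+3+2+5 = 17
Cheapest is D - C - G - B at 15.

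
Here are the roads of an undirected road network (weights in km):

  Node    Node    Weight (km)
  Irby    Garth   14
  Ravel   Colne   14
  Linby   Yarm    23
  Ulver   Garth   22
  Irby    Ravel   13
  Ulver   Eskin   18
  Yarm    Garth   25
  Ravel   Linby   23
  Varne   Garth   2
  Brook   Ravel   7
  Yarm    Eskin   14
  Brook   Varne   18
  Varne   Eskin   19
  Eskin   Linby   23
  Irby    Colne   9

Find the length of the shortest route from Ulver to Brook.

42 km

Compare a few routes:
Ulver–Garth–Irby–Ravel–Brook: 22+14+13+7 = 56
Ulver–Garth–Varne–Brook: 22+2+18 = 42
Ulver–Garth–Irby–Colne–Ravel–Brook: 22+14+9+14+7 = 66
Ulver–Eskin–Varne–Brook: 18+19+18 = 55
The minimum is 42 km via Ulver–Garth–Varne–Brook.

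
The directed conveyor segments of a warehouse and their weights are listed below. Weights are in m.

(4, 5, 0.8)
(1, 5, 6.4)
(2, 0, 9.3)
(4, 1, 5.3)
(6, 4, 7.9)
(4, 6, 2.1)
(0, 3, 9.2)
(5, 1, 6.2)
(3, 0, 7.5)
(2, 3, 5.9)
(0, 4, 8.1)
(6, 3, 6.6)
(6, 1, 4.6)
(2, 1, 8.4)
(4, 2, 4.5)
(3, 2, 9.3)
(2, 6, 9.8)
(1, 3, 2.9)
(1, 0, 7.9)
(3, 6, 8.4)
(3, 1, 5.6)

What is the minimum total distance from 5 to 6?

17.5 m

Compare a few routes:
5 → 1 → 0 → 4 → 6: 6.2+7.9+8.1+2.1 = 24.3
5 → 1 → 3 → 0 → 4 → 6: 6.2+2.9+7.5+8.1+2.1 = 26.8
5 → 1 → 3 → 6: 6.2+2.9+8.4 = 17.5
Cheapest is 5 → 1 → 3 → 6 at 17.5 m.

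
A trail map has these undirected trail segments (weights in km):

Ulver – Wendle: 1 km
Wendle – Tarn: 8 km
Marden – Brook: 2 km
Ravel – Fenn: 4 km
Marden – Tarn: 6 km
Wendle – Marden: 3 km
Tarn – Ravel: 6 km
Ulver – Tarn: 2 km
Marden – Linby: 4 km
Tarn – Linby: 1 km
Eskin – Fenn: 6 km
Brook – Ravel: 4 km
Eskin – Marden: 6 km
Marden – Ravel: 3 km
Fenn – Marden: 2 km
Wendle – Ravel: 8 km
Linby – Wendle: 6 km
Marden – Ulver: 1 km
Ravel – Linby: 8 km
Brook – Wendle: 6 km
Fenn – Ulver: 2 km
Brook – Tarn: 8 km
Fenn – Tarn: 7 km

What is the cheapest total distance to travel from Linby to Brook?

6 km

Shortest distances from Linby:
Linby: 0
Tarn: 1  (via Linby)
Ulver: 3  (via Tarn)
Marden: 4  (via Linby)
Wendle: 4  (via Ulver)
Fenn: 5  (via Ulver)
Brook: 6  (via Marden)
Shortest route: Linby–Marden–Brook = 6 km.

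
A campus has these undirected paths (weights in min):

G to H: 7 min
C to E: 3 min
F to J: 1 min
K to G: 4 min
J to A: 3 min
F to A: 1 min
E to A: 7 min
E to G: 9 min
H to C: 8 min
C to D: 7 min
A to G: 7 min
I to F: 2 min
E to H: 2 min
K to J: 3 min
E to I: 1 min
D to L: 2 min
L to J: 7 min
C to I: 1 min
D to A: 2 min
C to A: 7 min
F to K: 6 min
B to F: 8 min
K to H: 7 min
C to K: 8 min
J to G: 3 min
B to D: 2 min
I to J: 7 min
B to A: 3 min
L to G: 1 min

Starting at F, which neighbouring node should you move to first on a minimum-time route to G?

J

Compare a few routes:
F–A–D–L–G: 1+2+2+1 = 6
F–J–G: 1+3 = 4
F–A–J–G: 1+3+3 = 7
The minimum is 4 min via F–J–G.
So from F the first move is to J.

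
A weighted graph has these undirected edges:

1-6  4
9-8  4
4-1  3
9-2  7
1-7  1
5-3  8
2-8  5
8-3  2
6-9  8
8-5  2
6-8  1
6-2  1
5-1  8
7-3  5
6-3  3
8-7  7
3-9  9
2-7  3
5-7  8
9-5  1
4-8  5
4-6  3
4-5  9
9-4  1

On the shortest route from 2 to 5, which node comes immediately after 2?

6

Enumerating some paths:
2–8–5: 5+2 = 7
2–6–8–5: 1+1+2 = 4
2–6–4–9–5: 1+3+1+1 = 6
Cheapest is 2–6–8–5 at 4.
So from 2 the first move is to 6.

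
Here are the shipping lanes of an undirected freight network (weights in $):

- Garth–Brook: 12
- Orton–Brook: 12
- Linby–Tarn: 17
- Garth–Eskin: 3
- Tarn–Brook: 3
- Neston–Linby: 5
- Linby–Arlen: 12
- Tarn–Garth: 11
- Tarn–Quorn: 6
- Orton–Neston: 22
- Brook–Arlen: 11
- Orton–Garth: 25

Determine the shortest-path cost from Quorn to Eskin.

$20

Compare a few routes:
Quorn–Tarn–Garth–Eskin: 6+11+3 = 20
Quorn–Tarn–Brook–Garth–Eskin: 6+3+12+3 = 24
Cheapest is Quorn–Tarn–Garth–Eskin at $20.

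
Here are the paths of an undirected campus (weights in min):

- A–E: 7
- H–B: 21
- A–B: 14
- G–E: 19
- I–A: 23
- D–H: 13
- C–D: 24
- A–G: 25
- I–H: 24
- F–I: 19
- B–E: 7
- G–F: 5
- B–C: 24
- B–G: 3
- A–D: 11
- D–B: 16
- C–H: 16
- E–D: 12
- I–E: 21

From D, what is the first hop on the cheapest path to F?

B

Enumerating some paths:
D - B - G - F: 16+3+5 = 24
D - E - B - G - F: 12+7+3+5 = 27
D - A - B - G - F: 11+14+3+5 = 33
The minimum is 24 min via D - B - G - F.
So from D the first move is to B.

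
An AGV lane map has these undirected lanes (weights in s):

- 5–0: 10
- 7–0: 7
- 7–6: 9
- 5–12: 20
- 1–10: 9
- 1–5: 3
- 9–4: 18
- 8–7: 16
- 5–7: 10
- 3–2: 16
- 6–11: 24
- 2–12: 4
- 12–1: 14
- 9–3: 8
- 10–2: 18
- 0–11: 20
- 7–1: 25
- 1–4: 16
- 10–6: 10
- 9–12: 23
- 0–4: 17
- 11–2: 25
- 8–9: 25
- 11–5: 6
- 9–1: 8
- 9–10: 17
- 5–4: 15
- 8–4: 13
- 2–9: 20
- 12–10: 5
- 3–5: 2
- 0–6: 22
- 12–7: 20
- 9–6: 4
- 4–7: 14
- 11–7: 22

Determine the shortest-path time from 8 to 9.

Settle nodes by increasing distance from 8:
8: 0
4: 13  (via 8)
7: 16  (via 8)
0: 23  (via 7)
6: 25  (via 7)
9: 25  (via 8)
Shortest route: 8 → 9 = 25 s.

25 s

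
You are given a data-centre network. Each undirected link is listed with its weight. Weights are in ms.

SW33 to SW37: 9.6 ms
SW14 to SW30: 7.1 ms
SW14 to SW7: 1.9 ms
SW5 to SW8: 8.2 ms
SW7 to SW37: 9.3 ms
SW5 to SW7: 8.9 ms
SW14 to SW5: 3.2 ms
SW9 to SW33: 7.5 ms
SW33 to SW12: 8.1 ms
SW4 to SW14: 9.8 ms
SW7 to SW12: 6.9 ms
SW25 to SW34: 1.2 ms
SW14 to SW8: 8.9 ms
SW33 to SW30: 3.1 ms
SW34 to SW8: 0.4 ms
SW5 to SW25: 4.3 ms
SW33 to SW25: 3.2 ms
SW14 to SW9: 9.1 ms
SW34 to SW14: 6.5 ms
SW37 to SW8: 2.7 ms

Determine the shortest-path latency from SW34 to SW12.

Candidate routes:
SW34–SW14–SW7–SW12: 6.5+1.9+6.9 = 15.3
SW34–SW25–SW33–SW12: 1.2+3.2+8.1 = 12.5
Cheapest is SW34–SW25–SW33–SW12 at 12.5 ms.

12.5 ms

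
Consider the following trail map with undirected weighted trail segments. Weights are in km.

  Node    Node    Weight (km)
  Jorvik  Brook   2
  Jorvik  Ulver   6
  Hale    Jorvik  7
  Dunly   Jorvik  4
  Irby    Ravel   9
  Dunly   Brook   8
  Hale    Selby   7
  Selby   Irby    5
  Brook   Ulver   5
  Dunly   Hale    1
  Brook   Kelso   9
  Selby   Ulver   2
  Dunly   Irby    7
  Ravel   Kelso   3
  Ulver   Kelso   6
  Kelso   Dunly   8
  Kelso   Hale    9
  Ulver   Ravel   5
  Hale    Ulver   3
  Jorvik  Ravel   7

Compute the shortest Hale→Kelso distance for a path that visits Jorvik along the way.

15 km

Best Hale to Jorvik: Hale → Dunly → Jorvik costing 5
Shortest Jorvik→Kelso: Jorvik → Ravel → Kelso = 10
Total via Jorvik: 5 + 10 = 15 km.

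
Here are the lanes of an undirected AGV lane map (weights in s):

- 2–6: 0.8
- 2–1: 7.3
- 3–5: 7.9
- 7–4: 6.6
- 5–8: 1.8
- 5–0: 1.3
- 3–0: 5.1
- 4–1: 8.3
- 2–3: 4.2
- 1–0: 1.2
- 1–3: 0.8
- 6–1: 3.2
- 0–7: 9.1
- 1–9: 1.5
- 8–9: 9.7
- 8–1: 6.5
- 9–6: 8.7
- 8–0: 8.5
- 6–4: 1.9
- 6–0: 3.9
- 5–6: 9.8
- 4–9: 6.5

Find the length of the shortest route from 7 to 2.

Candidate routes:
7 → 4 → 6 → 2: 6.6+1.9+0.8 = 9.3
7 → 0 → 1 → 6 → 2: 9.1+1.2+3.2+0.8 = 14.3
7 → 0 → 6 → 2: 9.1+3.9+0.8 = 13.8
Cheapest is 7 → 4 → 6 → 2 at 9.3 s.

9.3 s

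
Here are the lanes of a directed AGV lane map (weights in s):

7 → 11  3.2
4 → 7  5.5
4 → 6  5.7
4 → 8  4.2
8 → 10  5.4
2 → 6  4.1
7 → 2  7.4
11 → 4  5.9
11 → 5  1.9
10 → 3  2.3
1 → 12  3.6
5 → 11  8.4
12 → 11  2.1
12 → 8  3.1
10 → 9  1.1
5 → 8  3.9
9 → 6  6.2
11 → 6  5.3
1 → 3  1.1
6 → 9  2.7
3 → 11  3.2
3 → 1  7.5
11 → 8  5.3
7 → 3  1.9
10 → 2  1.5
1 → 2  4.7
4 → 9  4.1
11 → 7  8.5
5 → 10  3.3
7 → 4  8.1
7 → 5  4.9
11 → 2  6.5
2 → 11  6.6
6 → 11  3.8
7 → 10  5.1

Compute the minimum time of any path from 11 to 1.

Enumerating some paths:
11–7–3–1: 8.5+1.9+7.5 = 17.9
11–5–10–3–1: 1.9+3.3+2.3+7.5 = 15
The minimum is 15 s via 11–5–10–3–1.

15 s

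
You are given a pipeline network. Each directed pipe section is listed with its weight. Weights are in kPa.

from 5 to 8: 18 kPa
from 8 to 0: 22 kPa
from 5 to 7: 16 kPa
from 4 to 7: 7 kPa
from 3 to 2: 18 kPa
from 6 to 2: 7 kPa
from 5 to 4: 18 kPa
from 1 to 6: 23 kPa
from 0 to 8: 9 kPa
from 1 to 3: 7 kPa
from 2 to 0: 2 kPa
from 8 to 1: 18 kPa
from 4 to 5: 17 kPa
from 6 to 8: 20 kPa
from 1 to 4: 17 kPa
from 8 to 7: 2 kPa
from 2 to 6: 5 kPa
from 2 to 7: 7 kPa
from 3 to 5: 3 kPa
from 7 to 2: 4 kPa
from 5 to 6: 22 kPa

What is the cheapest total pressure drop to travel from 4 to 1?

40 kPa

Settle nodes by increasing distance from 4:
4: 0
7: 7  (via 4)
2: 11  (via 7)
0: 13  (via 2)
6: 16  (via 2)
5: 17  (via 4)
8: 22  (via 0)
1: 40  (via 8)
Shortest route: 4–7–2–0–8–1 = 40 kPa.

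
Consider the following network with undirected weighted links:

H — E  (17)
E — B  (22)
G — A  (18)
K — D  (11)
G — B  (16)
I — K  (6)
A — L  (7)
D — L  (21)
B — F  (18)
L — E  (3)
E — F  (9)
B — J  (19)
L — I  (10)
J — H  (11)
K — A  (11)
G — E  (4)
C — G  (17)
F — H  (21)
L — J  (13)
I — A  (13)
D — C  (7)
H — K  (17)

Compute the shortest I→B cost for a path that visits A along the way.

43

Shortest I→A: I–A = 13
Shortest A→B: A–L–E–G–B = 30
Total via A: 13 + 30 = 43.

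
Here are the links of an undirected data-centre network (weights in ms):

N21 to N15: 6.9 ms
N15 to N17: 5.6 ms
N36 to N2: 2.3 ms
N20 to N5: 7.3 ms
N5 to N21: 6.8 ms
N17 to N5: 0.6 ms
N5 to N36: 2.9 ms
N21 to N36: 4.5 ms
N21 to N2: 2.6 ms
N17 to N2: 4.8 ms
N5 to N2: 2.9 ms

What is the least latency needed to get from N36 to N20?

Running Dijkstra from N36:
N36: 0
N2: 2.3  (via N36)
N5: 2.9  (via N36)
N17: 3.5  (via N5)
N21: 4.5  (via N36)
N15: 9.1  (via N17)
N20: 10.2  (via N5)
Shortest route: N36–N5–N20 = 10.2 ms.

10.2 ms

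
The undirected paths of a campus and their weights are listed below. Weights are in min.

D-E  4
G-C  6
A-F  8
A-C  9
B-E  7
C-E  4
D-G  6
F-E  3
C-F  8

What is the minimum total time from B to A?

Settle nodes by increasing distance from B:
B: 0
E: 7  (via B)
F: 10  (via E)
C: 11  (via E)
D: 11  (via E)
G: 17  (via C)
A: 18  (via F)
Shortest route: B–E–F–A = 18 min.

18 min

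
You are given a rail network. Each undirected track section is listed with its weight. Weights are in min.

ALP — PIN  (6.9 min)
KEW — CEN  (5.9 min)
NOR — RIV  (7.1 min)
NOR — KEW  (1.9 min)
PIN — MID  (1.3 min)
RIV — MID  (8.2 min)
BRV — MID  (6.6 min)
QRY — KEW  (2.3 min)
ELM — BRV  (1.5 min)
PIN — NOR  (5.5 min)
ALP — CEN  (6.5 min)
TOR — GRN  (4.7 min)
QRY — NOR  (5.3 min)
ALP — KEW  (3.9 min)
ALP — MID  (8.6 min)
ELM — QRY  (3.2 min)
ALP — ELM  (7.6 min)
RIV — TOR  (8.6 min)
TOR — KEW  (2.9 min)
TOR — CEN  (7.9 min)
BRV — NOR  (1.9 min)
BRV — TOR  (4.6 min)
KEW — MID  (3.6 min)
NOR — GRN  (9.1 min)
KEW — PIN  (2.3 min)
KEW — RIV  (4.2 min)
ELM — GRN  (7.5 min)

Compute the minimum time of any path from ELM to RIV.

9.5 min

Running Dijkstra from ELM:
ELM: 0
BRV: 1.5  (via ELM)
QRY: 3.2  (via ELM)
NOR: 3.4  (via BRV)
KEW: 5.3  (via NOR)
TOR: 6.1  (via BRV)
GRN: 7.5  (via ELM)
PIN: 7.6  (via KEW)
ALP: 7.6  (via ELM)
MID: 8.1  (via BRV)
RIV: 9.5  (via KEW)
Shortest route: ELM → BRV → NOR → KEW → RIV = 9.5 min.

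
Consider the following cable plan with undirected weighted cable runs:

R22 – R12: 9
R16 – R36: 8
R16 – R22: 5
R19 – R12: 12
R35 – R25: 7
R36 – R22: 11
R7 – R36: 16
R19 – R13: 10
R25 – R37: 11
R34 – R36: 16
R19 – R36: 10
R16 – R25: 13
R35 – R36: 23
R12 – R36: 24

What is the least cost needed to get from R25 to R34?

Candidate routes:
R25–R16–R36–R34: 13+8+16 = 37
R25–R35–R36–R34: 7+23+16 = 46
R25–R16–R22–R36–R34: 13+5+11+16 = 45
The minimum is 37 via R25–R16–R36–R34.

37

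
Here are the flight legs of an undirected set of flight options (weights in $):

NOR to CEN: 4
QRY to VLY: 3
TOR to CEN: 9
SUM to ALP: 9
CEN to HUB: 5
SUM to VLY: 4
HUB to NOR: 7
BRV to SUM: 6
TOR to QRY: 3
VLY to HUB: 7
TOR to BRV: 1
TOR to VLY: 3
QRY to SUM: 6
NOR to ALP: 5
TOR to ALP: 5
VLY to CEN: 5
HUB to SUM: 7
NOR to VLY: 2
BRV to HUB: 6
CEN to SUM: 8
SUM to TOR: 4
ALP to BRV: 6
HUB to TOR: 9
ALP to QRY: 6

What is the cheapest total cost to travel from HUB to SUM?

Running Dijkstra from HUB:
HUB: 0
CEN: 5  (via HUB)
BRV: 6  (via HUB)
TOR: 7  (via BRV)
SUM: 7  (via HUB)
Shortest route: HUB → SUM = $7.

$7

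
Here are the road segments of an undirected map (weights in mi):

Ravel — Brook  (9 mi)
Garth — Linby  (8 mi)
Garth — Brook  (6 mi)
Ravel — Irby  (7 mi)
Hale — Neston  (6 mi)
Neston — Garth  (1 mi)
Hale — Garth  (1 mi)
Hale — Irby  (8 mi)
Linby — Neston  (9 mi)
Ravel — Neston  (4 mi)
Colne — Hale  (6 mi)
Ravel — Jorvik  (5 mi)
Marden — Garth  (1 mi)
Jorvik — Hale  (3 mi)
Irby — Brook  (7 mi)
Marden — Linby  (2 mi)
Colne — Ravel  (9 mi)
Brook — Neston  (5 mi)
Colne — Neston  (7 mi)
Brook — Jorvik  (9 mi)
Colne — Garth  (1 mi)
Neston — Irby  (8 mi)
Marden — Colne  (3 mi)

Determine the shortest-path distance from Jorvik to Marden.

5 mi

Shortest distances from Jorvik:
Jorvik: 0
Hale: 3  (via Jorvik)
Garth: 4  (via Hale)
Neston: 5  (via Garth)
Ravel: 5  (via Jorvik)
Marden: 5  (via Garth)
Shortest route: Jorvik → Hale → Garth → Marden = 5 mi.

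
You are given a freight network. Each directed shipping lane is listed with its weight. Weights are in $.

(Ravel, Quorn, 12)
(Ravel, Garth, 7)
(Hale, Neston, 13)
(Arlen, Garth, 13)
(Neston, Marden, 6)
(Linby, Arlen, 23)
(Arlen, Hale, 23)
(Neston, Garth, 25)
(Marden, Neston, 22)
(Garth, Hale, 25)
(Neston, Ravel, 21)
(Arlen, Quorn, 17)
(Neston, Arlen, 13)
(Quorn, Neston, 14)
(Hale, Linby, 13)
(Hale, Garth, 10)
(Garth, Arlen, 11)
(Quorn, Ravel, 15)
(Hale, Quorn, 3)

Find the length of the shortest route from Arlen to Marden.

Shortest distances from Arlen:
Arlen: 0
Garth: 13  (via Arlen)
Quorn: 17  (via Arlen)
Hale: 23  (via Arlen)
Neston: 31  (via Quorn)
Ravel: 32  (via Quorn)
Linby: 36  (via Hale)
Marden: 37  (via Neston)
Shortest route: Arlen–Quorn–Neston–Marden = $37.

$37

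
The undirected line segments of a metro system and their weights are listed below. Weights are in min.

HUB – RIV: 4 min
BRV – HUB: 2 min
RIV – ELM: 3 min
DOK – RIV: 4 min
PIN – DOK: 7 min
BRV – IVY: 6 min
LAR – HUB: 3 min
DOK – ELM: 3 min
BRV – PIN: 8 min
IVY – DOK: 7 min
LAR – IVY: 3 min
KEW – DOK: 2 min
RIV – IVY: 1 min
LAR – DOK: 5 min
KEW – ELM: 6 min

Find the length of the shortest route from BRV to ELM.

9 min

Compare a few routes:
BRV → HUB → RIV → DOK → ELM: 2+4+4+3 = 13
BRV → HUB → RIV → ELM: 2+4+3 = 9
BRV → IVY → RIV → ELM: 6+1+3 = 10
BRV → HUB → LAR → IVY → RIV → ELM: 2+3+3+1+3 = 12
The minimum is 9 min via BRV → HUB → RIV → ELM.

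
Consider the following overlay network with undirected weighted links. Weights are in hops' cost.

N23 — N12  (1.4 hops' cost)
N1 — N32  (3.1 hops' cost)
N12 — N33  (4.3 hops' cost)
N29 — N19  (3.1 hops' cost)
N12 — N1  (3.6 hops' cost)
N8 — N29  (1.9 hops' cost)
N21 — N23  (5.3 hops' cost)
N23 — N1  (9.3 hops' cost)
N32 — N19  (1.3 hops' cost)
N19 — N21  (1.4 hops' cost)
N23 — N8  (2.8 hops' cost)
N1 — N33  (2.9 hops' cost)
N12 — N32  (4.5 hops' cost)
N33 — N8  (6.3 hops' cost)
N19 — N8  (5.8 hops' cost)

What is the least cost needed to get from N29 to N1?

7.5 hops' cost

Running Dijkstra from N29:
N29: 0
N8: 1.9  (via N29)
N19: 3.1  (via N29)
N32: 4.4  (via N19)
N21: 4.5  (via N19)
N23: 4.7  (via N8)
N12: 6.1  (via N23)
N1: 7.5  (via N32)
Shortest route: N29 → N19 → N32 → N1 = 7.5 hops' cost.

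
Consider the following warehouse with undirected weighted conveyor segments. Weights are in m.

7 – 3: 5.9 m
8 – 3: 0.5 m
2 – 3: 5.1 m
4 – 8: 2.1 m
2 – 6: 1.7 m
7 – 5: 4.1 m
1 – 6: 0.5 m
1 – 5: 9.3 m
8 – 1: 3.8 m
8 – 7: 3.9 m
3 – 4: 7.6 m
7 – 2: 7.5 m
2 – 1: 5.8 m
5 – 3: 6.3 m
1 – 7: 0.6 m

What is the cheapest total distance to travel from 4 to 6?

6.4 m

Compare a few routes:
4 → 8 → 1 → 6: 2.1+3.8+0.5 = 6.4
4 → 8 → 3 → 7 → 1 → 6: 2.1+0.5+5.9+0.6+0.5 = 9.6
4 → 8 → 3 → 2 → 6: 2.1+0.5+5.1+1.7 = 9.4
4 → 8 → 7 → 1 → 6: 2.1+3.9+0.6+0.5 = 7.1
Cheapest is 4 → 8 → 1 → 6 at 6.4 m.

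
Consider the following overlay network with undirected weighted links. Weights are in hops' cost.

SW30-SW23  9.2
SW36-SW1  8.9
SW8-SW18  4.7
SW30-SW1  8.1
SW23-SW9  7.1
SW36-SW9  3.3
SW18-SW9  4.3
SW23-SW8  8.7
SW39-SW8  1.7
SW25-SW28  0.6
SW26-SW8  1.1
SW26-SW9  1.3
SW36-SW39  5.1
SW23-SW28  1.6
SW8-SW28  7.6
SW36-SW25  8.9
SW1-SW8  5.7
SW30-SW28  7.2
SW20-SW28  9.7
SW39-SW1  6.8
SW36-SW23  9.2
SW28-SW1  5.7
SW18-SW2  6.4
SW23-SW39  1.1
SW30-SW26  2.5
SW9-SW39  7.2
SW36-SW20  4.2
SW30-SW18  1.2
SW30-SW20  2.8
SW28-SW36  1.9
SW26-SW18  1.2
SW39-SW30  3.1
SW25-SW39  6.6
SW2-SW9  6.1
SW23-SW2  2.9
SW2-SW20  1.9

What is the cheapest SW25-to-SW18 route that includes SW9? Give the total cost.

8.3 hops' cost

Shortest SW25→SW9: SW25–SW28–SW36–SW9 = 5.8
Shortest SW9→SW18: SW9–SW26–SW18 = 2.5
Total via SW9: 5.8 + 2.5 = 8.3 hops' cost.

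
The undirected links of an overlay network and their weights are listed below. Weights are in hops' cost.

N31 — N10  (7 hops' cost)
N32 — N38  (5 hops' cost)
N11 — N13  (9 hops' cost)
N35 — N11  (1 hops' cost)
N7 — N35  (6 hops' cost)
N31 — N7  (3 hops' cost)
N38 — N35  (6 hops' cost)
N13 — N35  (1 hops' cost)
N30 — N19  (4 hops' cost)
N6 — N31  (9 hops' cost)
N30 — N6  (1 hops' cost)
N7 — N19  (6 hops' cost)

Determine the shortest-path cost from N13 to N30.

17 hops' cost

Running Dijkstra from N13:
N13: 0
N35: 1  (via N13)
N11: 2  (via N35)
N38: 7  (via N35)
N7: 7  (via N35)
N31: 10  (via N7)
N32: 12  (via N38)
N19: 13  (via N7)
N10: 17  (via N31)
N30: 17  (via N19)
Shortest route: N13–N35–N7–N19–N30 = 17 hops' cost.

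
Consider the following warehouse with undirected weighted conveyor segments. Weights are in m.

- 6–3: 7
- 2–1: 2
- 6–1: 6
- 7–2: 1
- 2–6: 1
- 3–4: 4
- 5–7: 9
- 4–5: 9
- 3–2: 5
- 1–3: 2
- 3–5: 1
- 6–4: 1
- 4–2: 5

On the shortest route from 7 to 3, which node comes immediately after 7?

2

Compare a few routes:
7 - 2 - 1 - 3: 1+2+2 = 5
7 - 2 - 3: 1+5 = 6
Cheapest is 7 - 2 - 1 - 3 at 5 m.
So from 7 the first move is to 2.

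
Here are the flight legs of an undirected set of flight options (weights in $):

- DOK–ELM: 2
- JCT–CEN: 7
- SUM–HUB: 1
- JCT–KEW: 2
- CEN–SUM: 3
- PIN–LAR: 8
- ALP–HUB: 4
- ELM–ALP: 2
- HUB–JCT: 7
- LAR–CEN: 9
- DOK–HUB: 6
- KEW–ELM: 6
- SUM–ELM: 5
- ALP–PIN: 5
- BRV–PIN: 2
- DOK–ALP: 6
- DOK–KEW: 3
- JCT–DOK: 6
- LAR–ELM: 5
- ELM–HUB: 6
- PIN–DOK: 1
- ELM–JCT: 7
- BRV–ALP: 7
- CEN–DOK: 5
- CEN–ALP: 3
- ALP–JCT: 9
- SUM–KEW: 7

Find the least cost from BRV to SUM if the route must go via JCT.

$16

Shortest BRV→JCT: BRV → PIN → DOK → KEW → JCT = 8
Best JCT to SUM: JCT → HUB → SUM costing 8
Total via JCT: 8 + 8 = $16.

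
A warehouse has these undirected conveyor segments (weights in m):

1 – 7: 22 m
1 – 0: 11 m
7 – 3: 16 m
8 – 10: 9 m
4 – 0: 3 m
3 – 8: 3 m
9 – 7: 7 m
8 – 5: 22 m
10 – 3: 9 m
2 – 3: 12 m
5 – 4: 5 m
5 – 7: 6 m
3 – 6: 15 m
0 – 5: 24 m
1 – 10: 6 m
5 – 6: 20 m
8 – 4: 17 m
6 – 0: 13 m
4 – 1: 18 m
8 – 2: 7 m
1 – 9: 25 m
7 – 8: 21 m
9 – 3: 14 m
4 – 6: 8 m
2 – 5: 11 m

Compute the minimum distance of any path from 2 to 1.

22 m

Running Dijkstra from 2:
2: 0
8: 7  (via 2)
3: 10  (via 8)
5: 11  (via 2)
4: 16  (via 5)
10: 16  (via 8)
7: 17  (via 5)
0: 19  (via 4)
1: 22  (via 10)
Shortest route: 2–8–10–1 = 22 m.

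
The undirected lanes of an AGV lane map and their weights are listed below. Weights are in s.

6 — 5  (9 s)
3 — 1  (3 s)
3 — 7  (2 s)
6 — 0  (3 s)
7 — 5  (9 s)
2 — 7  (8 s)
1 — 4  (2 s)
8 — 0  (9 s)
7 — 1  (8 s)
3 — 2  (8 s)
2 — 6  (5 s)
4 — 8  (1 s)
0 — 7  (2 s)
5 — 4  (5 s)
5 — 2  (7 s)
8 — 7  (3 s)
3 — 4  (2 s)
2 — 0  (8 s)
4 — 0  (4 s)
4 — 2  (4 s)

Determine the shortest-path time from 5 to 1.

7 s

Settle nodes by increasing distance from 5:
5: 0
4: 5  (via 5)
8: 6  (via 4)
1: 7  (via 4)
Shortest route: 5–4–1 = 7 s.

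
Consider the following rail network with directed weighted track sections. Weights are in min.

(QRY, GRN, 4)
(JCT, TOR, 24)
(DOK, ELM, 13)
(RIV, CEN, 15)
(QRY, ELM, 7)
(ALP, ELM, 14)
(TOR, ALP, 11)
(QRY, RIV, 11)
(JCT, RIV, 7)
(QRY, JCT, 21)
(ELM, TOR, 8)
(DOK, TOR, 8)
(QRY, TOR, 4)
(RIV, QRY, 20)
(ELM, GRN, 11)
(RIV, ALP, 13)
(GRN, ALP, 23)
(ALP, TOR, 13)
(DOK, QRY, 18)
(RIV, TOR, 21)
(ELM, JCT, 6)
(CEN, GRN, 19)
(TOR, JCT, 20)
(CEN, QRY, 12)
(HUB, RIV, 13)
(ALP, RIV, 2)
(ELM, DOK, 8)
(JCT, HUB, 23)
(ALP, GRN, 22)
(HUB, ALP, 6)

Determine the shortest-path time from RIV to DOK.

Running Dijkstra from RIV:
RIV: 0
ALP: 13  (via RIV)
CEN: 15  (via RIV)
QRY: 20  (via RIV)
TOR: 21  (via RIV)
GRN: 24  (via QRY)
ELM: 27  (via ALP)
JCT: 33  (via ELM)
DOK: 35  (via ELM)
Shortest route: RIV → ALP → ELM → DOK = 35 min.

35 min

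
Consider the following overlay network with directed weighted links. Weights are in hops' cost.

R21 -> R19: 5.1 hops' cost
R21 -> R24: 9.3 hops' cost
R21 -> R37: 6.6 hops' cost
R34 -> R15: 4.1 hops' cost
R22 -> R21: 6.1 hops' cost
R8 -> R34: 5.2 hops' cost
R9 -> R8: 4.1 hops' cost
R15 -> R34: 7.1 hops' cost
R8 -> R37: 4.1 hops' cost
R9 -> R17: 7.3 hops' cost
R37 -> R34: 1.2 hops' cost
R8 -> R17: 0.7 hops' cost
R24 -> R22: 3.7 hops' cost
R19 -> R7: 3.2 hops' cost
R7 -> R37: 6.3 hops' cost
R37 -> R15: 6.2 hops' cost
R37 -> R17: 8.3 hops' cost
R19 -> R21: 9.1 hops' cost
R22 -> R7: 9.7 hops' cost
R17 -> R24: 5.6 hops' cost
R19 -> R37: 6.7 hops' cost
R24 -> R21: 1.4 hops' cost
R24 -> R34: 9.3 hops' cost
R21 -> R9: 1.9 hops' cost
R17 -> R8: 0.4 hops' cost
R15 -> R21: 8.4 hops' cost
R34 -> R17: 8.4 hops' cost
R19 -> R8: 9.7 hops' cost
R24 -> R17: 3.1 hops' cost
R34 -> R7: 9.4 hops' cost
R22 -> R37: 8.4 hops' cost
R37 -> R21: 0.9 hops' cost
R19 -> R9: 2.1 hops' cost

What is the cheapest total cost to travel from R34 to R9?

14.4 hops' cost

Settle nodes by increasing distance from R34:
R34: 0
R15: 4.1  (via R34)
R17: 8.4  (via R34)
R8: 8.8  (via R17)
R7: 9.4  (via R34)
R21: 12.5  (via R15)
R37: 12.9  (via R8)
R24: 14  (via R17)
R9: 14.4  (via R21)
Shortest route: R34–R15–R21–R9 = 14.4 hops' cost.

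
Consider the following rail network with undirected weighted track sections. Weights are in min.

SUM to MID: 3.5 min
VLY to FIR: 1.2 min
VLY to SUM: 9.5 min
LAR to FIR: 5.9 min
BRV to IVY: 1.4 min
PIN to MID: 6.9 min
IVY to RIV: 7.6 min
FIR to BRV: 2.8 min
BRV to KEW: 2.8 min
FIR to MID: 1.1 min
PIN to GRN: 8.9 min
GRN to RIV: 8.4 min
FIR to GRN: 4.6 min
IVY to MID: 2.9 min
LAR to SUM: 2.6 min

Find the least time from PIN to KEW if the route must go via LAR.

24.5 min

Best PIN to LAR: PIN–MID–SUM–LAR costing 13
Shortest LAR→KEW: LAR–FIR–BRV–KEW = 11.5
Total via LAR: 13 + 11.5 = 24.5 min.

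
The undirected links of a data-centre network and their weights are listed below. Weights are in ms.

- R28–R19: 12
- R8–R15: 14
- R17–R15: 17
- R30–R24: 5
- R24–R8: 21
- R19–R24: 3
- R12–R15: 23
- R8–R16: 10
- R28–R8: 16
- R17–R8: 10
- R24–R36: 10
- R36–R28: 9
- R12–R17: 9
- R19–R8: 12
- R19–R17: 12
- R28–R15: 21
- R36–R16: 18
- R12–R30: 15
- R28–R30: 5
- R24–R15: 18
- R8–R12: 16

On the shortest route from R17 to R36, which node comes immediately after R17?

R19

Compare a few routes:
R17–R19–R28–R36: 12+12+9 = 33
R17–R19–R24–R36: 12+3+10 = 25
R17–R19–R24–R30–R28–R36: 12+3+5+5+9 = 34
Cheapest is R17–R19–R24–R36 at 25 ms.
So from R17 the first move is to R19.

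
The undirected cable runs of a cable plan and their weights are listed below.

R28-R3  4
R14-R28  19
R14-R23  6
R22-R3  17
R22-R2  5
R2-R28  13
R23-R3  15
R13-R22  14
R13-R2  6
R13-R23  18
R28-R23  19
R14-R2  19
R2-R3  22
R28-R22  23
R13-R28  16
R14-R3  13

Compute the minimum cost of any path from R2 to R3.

Settle nodes by increasing distance from R2:
R2: 0
R22: 5  (via R2)
R13: 6  (via R2)
R28: 13  (via R2)
R3: 17  (via R28)
Shortest route: R2–R28–R3 = 17.

17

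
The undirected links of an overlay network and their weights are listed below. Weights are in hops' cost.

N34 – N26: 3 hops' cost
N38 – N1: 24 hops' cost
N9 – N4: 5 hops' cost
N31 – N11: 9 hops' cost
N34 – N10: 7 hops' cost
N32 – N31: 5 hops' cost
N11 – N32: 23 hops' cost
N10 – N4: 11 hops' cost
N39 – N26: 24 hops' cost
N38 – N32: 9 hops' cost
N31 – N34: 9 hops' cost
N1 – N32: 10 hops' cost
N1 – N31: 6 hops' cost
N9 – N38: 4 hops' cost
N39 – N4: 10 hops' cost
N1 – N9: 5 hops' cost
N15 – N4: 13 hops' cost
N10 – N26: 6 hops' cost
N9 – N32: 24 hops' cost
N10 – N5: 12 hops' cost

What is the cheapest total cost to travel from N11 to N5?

Settle nodes by increasing distance from N11:
N11: 0
N31: 9  (via N11)
N32: 14  (via N31)
N1: 15  (via N31)
N34: 18  (via N31)
N9: 20  (via N1)
N26: 21  (via N34)
N38: 23  (via N32)
N4: 25  (via N9)
N10: 25  (via N34)
N39: 35  (via N4)
N5: 37  (via N10)
Shortest route: N11–N31–N34–N10–N5 = 37 hops' cost.

37 hops' cost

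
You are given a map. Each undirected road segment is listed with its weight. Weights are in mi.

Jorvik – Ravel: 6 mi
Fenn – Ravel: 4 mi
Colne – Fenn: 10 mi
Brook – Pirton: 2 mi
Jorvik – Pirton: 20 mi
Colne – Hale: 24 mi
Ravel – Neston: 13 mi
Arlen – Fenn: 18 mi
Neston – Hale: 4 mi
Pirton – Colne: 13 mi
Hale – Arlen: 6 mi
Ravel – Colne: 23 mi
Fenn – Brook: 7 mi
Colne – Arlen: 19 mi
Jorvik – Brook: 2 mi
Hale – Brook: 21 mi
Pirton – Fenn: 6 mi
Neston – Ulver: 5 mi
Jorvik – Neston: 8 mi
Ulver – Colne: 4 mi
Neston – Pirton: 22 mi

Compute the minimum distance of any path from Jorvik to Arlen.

18 mi

Candidate routes:
Jorvik–Neston–Hale–Arlen: 8+4+6 = 18
Jorvik–Ravel–Fenn–Arlen: 6+4+18 = 28
Jorvik–Brook–Fenn–Arlen: 2+7+18 = 27
The minimum is 18 mi via Jorvik–Neston–Hale–Arlen.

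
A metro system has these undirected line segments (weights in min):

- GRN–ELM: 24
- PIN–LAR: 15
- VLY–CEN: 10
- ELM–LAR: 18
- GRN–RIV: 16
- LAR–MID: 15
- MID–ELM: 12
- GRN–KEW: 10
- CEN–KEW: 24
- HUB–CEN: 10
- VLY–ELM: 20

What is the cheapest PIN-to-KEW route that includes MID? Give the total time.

76 min

Shortest PIN→MID: PIN → LAR → MID = 30
Best MID to KEW: MID → ELM → GRN → KEW costing 46
Total via MID: 30 + 46 = 76 min.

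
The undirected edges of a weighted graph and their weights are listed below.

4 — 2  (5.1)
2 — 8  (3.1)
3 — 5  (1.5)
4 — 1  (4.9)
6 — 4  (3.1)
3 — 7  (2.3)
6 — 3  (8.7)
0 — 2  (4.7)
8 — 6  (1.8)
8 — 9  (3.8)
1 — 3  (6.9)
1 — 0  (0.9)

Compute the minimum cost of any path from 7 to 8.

12.8

Settle nodes by increasing distance from 7:
7: 0
3: 2.3  (via 7)
5: 3.8  (via 3)
1: 9.2  (via 3)
0: 10.1  (via 1)
6: 11  (via 3)
8: 12.8  (via 6)
Shortest route: 7–3–6–8 = 12.8.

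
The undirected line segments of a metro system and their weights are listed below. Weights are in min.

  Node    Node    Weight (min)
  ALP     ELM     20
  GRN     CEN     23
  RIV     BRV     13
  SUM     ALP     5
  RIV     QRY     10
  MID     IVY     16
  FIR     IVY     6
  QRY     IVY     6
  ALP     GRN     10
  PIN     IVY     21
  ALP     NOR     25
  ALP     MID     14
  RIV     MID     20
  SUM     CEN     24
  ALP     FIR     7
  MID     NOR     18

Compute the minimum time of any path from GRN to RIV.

39 min

Enumerating some paths:
GRN–ALP–MID–IVY–QRY–RIV: 10+14+16+6+10 = 56
GRN–ALP–FIR–IVY–QRY–RIV: 10+7+6+6+10 = 39
GRN–ALP–FIR–IVY–MID–RIV: 10+7+6+16+20 = 59
GRN–ALP–MID–RIV: 10+14+20 = 44
The minimum is 39 min via GRN–ALP–FIR–IVY–QRY–RIV.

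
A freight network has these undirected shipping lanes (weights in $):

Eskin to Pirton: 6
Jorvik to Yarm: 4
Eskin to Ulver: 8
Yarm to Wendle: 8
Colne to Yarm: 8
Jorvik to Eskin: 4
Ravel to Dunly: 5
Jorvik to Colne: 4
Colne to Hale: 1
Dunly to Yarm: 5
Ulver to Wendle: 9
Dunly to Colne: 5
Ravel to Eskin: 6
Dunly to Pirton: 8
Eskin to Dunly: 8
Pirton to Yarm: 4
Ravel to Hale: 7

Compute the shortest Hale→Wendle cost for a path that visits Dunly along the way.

$19

Shortest Hale→Dunly: Hale → Colne → Dunly = 6
Best Dunly to Wendle: Dunly → Yarm → Wendle costing 13
Total via Dunly: 6 + 13 = $19.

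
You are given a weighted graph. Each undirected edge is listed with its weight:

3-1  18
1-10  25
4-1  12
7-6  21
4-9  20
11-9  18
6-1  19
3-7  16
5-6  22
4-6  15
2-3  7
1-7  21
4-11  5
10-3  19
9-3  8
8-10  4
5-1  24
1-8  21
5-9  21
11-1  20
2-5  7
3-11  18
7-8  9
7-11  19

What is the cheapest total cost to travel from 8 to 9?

31

Running Dijkstra from 8:
8: 0
10: 4  (via 8)
7: 9  (via 8)
1: 21  (via 8)
3: 23  (via 10)
11: 28  (via 7)
2: 30  (via 3)
6: 30  (via 7)
9: 31  (via 3)
Shortest route: 8–10–3–9 = 31.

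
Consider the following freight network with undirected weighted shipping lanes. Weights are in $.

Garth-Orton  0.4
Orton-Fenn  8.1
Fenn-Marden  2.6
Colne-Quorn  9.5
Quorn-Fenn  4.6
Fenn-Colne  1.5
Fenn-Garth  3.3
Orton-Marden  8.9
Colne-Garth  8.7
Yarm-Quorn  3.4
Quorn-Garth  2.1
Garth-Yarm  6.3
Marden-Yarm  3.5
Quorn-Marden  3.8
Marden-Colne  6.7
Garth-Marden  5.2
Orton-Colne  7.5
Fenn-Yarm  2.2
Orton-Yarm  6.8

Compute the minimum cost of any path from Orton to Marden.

$5.6

Enumerating some paths:
Orton–Garth–Marden: 0.4+5.2 = 5.6
Orton–Garth–Quorn–Marden: 0.4+2.1+3.8 = 6.3
Orton–Garth–Fenn–Marden: 0.4+3.3+2.6 = 6.3
The minimum is $5.6 via Orton–Garth–Marden.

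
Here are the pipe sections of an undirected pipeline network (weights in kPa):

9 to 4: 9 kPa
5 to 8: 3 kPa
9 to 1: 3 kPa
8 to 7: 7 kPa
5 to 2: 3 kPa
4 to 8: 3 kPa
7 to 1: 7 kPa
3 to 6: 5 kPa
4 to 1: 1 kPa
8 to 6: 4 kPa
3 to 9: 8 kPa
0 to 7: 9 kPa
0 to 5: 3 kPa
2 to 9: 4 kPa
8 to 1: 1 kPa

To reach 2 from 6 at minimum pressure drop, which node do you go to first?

8

Enumerating some paths:
6 - 8 - 1 - 9 - 2: 4+1+3+4 = 12
6 - 8 - 5 - 2: 4+3+3 = 10
Cheapest is 6 - 8 - 5 - 2 at 10 kPa.
So from 6 the first move is to 8.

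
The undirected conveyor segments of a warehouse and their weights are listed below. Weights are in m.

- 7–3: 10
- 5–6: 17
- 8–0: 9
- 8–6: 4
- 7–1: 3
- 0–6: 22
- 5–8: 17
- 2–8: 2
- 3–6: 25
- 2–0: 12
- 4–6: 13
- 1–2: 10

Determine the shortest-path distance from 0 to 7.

24 m

Enumerating some paths:
0 → 2 → 1 → 7: 12+10+3 = 25
0 → 8 → 2 → 1 → 7: 9+2+10+3 = 24
Cheapest is 0 → 8 → 2 → 1 → 7 at 24 m.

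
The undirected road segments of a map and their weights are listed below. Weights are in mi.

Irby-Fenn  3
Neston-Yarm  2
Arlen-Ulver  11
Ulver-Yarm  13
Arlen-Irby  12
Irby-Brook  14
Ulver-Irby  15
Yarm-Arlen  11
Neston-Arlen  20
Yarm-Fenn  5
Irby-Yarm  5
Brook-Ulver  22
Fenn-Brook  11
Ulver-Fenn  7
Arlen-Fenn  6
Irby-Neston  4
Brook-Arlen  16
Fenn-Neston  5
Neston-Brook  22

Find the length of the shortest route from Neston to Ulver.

12 mi

Running Dijkstra from Neston:
Neston: 0
Yarm: 2  (via Neston)
Irby: 4  (via Neston)
Fenn: 5  (via Neston)
Arlen: 11  (via Fenn)
Ulver: 12  (via Fenn)
Shortest route: Neston → Fenn → Ulver = 12 mi.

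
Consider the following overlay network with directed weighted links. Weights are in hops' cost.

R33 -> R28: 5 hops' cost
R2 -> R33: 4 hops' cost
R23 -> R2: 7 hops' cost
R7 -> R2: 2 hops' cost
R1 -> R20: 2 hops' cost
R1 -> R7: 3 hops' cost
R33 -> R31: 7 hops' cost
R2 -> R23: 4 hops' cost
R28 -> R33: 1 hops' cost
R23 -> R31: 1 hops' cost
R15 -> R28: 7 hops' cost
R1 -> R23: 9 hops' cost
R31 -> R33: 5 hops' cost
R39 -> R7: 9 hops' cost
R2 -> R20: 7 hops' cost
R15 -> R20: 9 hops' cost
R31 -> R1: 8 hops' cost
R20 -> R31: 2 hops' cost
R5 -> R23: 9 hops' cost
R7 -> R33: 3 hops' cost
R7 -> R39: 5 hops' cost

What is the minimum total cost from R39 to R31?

Candidate routes:
R39 - R7 - R2 - R23 - R31: 9+2+4+1 = 16
R39 - R7 - R33 - R31: 9+3+7 = 19
The minimum is 16 hops' cost via R39 - R7 - R2 - R23 - R31.

16 hops' cost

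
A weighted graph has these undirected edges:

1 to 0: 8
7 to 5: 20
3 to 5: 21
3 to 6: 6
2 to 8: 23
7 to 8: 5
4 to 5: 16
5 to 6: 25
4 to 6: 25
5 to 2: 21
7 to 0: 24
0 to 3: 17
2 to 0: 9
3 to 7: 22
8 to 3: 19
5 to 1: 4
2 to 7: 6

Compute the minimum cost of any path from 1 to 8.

Shortest distances from 1:
1: 0
5: 4  (via 1)
0: 8  (via 1)
2: 17  (via 0)
4: 20  (via 5)
7: 23  (via 2)
3: 25  (via 5)
8: 28  (via 7)
Shortest route: 1–0–2–7–8 = 28.

28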